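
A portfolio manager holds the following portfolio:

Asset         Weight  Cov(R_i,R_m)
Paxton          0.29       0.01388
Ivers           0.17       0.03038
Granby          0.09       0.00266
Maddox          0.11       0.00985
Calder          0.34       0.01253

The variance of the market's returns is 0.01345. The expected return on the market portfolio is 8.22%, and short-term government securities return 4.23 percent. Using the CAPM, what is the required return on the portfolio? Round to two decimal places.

8.61%

β_Paxton = 0.01388 / 0.01345 = 1.0320
β_Ivers = 0.03038 / 0.01345 = 2.2587
β_Granby = 0.00266 / 0.01345 = 0.1978
β_Maddox = 0.00985 / 0.01345 = 0.7323
β_Calder = 0.01253 / 0.01345 = 0.9316
β_P = Σ w_i β_i = 0.29×1.0320 + 0.17×2.2587 + 0.09×0.1978 + 0.11×0.7323 + 0.34×0.9316 = 1.0984
MRP = 8.22% − 4.23% = 3.99%
E(R_P) = R_f + β_P × MRP = 4.23% + 1.0984 × 3.99% = 8.61%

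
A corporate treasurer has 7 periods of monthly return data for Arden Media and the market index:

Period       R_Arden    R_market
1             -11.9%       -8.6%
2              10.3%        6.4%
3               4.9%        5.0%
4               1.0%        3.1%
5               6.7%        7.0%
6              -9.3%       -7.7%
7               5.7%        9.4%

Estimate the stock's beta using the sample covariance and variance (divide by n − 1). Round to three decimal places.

Mean R_i = (-11.9 + 10.3 + 4.9 + 1.0 + 6.7 − 9.3 + 5.7) / 7 = 1.0571%
Mean R_m = (-8.6 + 6.4 + 5.0 + 3.1 + 7.0 − 7.7 + 9.4) / 7 = 2.0857%
Σ(R_i − R̄_i)(R_m − R̄_m) = 352.5157  ⇒  Cov = 352.5157 / 6 = 58.7526
Σ(R_m − R̄_m)² = 315.7286  ⇒  Var(R_m) = 315.7286 / 6 = 52.6214
β = Cov / Var(R_m) = 58.7526 / 52.6214 = 1.1165

1.117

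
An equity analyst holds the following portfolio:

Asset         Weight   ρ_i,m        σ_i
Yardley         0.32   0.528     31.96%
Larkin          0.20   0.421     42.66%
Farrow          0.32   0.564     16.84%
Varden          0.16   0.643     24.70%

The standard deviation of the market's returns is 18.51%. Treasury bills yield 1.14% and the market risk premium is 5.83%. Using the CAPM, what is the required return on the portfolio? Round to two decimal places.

5.73%

β_Yardley = 0.528 × 31.96% / 18.51% = 0.9117
β_Larkin = 0.421 × 42.66% / 18.51% = 0.9703
β_Farrow = 0.564 × 16.84% / 18.51% = 0.5131
β_Varden = 0.643 × 24.70% / 18.51% = 0.8580
β_P = Σ w_i β_i = 0.32×0.9117 + 0.20×0.9703 + 0.32×0.5131 + 0.16×0.8580 = 0.7873
E(R_P) = R_f + β_P × MRP = 1.14% + 0.7873 × 5.83% = 5.73%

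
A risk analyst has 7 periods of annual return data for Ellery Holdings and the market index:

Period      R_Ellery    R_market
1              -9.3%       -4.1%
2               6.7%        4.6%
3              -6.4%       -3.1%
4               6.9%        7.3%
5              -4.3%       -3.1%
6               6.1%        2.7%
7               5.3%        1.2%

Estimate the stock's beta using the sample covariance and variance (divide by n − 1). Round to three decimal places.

Mean R_i = (-9.3 + 6.7 − 6.4 + 6.9 − 4.3 + 6.1 + 5.3) / 7 = 0.7143%
Mean R_m = (-4.1 + 4.6 − 3.1 + 7.3 − 3.1 + 2.7 + 1.2) / 7 = 0.7857%
Σ(R_i − R̄_i)(R_m − R̄_m) = 171.3914  ⇒  Cov = 171.3914 / 6 = 28.5652
Σ(R_m − R̄_m)² = 114.8886  ⇒  Var(R_m) = 114.8886 / 6 = 19.1481
β = Cov / Var(R_m) = 28.5652 / 19.1481 = 1.4918

1.492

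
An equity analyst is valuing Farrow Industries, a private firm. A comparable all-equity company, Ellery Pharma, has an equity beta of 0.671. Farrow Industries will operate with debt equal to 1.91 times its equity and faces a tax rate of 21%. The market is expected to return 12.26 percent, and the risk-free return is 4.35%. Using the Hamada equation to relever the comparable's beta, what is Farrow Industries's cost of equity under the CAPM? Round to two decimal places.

β_L = β_U × [1 + (1 − t)(D/E)] = 0.671 × [1 + (1 − 0.21) × 1.91]
    = 0.671 × [1 + 0.79 × 1.91] = 0.671 × 2.5089 = 1.6835
MRP = 12.26% − 4.35% = 7.91%
E(R) = R_f + β_L × MRP = 4.35% + 1.6835 × 7.91% = 17.67%

17.67%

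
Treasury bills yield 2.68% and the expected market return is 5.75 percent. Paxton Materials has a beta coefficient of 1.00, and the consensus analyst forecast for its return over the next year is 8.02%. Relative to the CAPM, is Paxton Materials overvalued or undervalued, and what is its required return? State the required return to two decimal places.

MRP = 5.75% − 2.68% = 3.07%
Required return = R_f + β·MRP = 2.68% + 1.00 × 3.07% = 5.75%
Forecast 8.02% > required 5.75% → the stock plots above the SML → undervalued.

Undervalued; required return 5.75%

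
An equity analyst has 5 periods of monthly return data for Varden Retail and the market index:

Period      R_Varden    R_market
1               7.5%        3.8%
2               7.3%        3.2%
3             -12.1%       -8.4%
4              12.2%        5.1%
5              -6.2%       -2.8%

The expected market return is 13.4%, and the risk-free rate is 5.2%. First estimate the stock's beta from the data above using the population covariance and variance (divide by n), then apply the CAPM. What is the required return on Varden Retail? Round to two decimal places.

Mean R_i = (7.5 + 7.3 − 12.1 + 12.2 − 6.2) / 5 = 1.7400%
Mean R_m = (3.8 + 3.2 − 8.4 + 5.1 − 2.8) / 5 = 0.1800%
Σ(R_i − R̄_i)(R_m − R̄_m) = 231.5140  ⇒  Cov = 231.5140 / 5 = 46.3028
Σ(R_m − R̄_m)² = 128.9280  ⇒  Var(R_m) = 128.9280 / 5 = 25.7856
β = Cov / Var(R_m) = 46.3028 / 25.7856 = 1.7957
MRP = 13.4% − 5.2% = 8.20%
E(R) = R_f + β × MRP = 5.2% + 1.7957 × 8.2% = 19.92%

19.92%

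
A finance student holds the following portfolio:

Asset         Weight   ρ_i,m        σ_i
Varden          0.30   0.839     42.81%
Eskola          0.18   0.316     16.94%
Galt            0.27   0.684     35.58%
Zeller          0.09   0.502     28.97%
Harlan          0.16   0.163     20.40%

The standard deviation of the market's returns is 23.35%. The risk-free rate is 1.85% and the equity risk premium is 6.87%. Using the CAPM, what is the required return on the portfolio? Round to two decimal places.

7.78%

β_Varden = 0.839 × 42.81% / 23.35% = 1.5382
β_Eskola = 0.316 × 16.94% / 23.35% = 0.2293
β_Galt = 0.684 × 35.58% / 23.35% = 1.0423
β_Zeller = 0.502 × 28.97% / 23.35% = 0.6228
β_Harlan = 0.163 × 20.40% / 23.35% = 0.1424
β_P = Σ w_i β_i = 0.30×1.5382 + 0.18×0.2293 + 0.27×1.0423 + 0.09×0.6228 + 0.16×0.1424 = 0.8630
E(R_P) = R_f + β_P × MRP = 1.85% + 0.8630 × 6.87% = 7.78%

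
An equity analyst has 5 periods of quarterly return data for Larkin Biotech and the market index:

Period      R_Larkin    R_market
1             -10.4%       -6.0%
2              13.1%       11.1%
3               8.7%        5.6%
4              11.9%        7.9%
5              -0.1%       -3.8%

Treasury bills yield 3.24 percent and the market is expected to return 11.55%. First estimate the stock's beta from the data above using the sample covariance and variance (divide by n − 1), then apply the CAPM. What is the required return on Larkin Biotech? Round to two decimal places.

Mean R_i = (-10.4 + 13.1 + 8.7 + 11.9 − 0.1) / 5 = 4.6400%
Mean R_m = (-6.0 + 11.1 + 5.6 + 7.9 − 3.8) / 5 = 2.9600%
Σ(R_i − R̄_i)(R_m − R̄_m) = 282.2480  ⇒  Cov = 282.2480 / 4 = 70.5620
Σ(R_m − R̄_m)² = 223.6120  ⇒  Var(R_m) = 223.6120 / 4 = 55.9030
β = Cov / Var(R_m) = 70.5620 / 55.9030 = 1.2622
MRP = 11.55% − 3.24% = 8.31%
E(R) = R_f + β × MRP = 3.24% + 1.2622 × 8.31% = 13.73%

13.73%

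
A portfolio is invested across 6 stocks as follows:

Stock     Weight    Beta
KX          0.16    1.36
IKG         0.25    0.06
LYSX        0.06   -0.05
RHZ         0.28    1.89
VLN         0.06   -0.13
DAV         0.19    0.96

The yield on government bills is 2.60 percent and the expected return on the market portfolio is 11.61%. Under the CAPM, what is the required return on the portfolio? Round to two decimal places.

11.01%

β_P = Σ w_i β_i = 0.16×1.36 + 0.25×0.06 + 0.06×-0.05 + 0.28×1.89 + 0.06×-0.13 + 0.19×0.96 = 0.9334
MRP = 11.61% − 2.60% = 9.01%
E(R_P) = R_f + β_P × MRP = 2.60% + 0.9334 × 9.01% = 11.01%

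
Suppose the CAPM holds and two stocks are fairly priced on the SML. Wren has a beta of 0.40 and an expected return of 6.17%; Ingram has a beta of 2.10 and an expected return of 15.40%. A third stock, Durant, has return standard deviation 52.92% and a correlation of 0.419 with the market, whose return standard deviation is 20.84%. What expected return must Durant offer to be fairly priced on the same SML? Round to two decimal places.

MRP = (15.40% − 6.17%) / (2.10 − 0.40) = 5.4294%
R_f = 6.17% − 0.40 × 5.4294% = 3.9982%
β_Durant = ρ·σ_i/σ_m = 0.419 × 52.92 / 20.84 = 1.0640
E(R_Durant) = R_f + β × MRP = 3.9982% + 1.0640 × 5.4294% = 9.78%

9.78%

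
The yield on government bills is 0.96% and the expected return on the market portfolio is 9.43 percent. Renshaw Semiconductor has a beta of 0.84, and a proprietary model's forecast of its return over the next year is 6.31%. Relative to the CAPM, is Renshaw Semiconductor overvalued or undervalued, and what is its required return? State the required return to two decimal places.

Overvalued; required return 8.07%

MRP = 9.43% − 0.96% = 8.47%
Required return = R_f + β·MRP = 0.96% + 0.84 × 8.47% = 8.07%
Forecast 6.31% < required 8.07% → the stock plots below the SML → overvalued.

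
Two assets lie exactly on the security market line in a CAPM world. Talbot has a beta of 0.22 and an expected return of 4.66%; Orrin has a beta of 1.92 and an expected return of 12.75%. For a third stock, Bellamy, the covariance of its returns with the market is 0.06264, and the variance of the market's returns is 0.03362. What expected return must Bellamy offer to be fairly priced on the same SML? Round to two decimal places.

12.48%

MRP = (12.75% − 4.66%) / (1.92 − 0.22) = 4.7588%
R_f = 4.66% − 0.22 × 4.7588% = 3.6131%
β_Bellamy = Cov / Var(R_m) = 0.06264 / 0.03362 = 1.8632
E(R_Bellamy) = R_f + β × MRP = 3.6131% + 1.8632 × 4.7588% = 12.48%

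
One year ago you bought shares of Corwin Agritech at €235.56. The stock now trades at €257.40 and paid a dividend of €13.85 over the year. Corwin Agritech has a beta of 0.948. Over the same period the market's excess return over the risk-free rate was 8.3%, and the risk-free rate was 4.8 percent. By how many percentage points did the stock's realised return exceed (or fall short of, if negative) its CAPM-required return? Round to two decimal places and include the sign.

Realised HPR = (P1 + D1 − P0) / P0 = (257.40 + 13.85 − 235.56) / 235.56 = 35.69 / 235.56 = 15.1511%
CAPM required = R_f + β·MRP = 4.8% + 0.948 × 8.3% = 12.6684%
α = realised − required = 15.1511% − 12.6684% = +2.48%

+2.48%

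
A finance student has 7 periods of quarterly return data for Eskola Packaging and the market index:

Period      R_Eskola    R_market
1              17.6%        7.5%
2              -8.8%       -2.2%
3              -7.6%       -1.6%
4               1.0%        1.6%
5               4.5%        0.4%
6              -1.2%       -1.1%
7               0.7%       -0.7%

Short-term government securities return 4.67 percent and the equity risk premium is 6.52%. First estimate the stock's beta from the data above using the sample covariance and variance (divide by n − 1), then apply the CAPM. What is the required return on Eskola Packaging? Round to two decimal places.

Mean R_i = (17.6 − 8.8 − 7.6 + 1.0 + 4.5 − 1.2 + 0.7) / 7 = 0.8857%
Mean R_m = (7.5 − 2.2 − 1.6 + 1.6 + 0.4 − 1.1 − 0.7) / 7 = 0.5571%
Σ(R_i − R̄_i)(R_m − R̄_m) = 164.2957  ⇒  Cov = 164.2957 / 6 = 27.3826
Σ(R_m − R̄_m)² = 65.8971  ⇒  Var(R_m) = 65.8971 / 6 = 10.9829
β = Cov / Var(R_m) = 27.3826 / 10.9829 = 2.4932
E(R) = R_f + β × MRP = 4.67% + 2.4932 × 6.52% = 20.93%

20.93%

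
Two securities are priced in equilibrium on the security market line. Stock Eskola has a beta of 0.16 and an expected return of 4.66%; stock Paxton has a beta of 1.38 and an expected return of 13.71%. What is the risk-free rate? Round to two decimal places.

3.47%

Both satisfy E(R) = R_f + β·MRP, so the slope of the SML is
MRP = (13.71% − 4.66%) / (1.38 − 0.16) = 9.05% / 1.22 = 7.4180%
R_f = E(R_Eskola) − β_Eskola·MRP = 4.66% − 0.16 × 7.4180% = 3.4731%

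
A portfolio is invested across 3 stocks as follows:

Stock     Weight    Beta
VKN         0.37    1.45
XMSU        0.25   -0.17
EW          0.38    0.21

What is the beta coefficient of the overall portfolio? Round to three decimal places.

0.574

β_P = Σ w_i β_i = 0.37×1.45 + 0.25×-0.17 + 0.38×0.21 = 0.5738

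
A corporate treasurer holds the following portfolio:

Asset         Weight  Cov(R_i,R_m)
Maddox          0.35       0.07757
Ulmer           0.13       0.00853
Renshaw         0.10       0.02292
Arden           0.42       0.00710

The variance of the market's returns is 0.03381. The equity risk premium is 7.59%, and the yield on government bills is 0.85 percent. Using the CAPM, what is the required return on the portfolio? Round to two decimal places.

β_Maddox = 0.07757 / 0.03381 = 2.2943
β_Ulmer = 0.00853 / 0.03381 = 0.2523
β_Renshaw = 0.02292 / 0.03381 = 0.6779
β_Arden = 0.00710 / 0.03381 = 0.2100
β_P = Σ w_i β_i = 0.35×2.2943 + 0.13×0.2523 + 0.10×0.6779 + 0.42×0.2100 = 0.9918
E(R_P) = R_f + β_P × MRP = 0.85% + 0.9918 × 7.59% = 8.38%

8.38%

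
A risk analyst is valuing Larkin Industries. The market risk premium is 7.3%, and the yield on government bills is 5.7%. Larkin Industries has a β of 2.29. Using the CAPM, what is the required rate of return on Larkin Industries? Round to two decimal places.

22.42%

E(R) = R_f + β × MRP = 5.7% + 2.29 × 7.3% = 22.42%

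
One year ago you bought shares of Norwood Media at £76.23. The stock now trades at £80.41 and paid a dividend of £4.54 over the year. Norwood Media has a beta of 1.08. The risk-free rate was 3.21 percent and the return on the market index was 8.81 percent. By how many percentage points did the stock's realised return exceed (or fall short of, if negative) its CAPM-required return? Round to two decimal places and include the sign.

+2.18%

Realised HPR = (P1 + D1 − P0) / P0 = (80.41 + 4.54 − 76.23) / 76.23 = 8.72 / 76.23 = 11.4391%
MRP = 8.81% − 3.21% = 5.60%
CAPM required = R_f + β·MRP = 3.21% + 1.08 × 5.60% = 9.2580%
α = realised − required = 11.4391% − 9.2580% = +2.18%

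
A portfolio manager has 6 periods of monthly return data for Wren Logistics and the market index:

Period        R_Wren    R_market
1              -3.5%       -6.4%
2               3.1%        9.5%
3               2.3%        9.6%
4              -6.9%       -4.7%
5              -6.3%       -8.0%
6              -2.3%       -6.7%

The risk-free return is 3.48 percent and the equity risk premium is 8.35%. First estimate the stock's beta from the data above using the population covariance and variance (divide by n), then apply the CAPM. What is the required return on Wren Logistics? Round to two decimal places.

Mean R_i = (-3.5 + 3.1 + 2.3 − 6.9 − 6.3 − 2.3) / 6 = -2.2667%
Mean R_m = (-6.4 + 9.5 + 9.6 − 4.7 − 8.0 − 6.7) / 6 = -1.1167%
Σ(R_i − R̄_i)(R_m − R̄_m) = 156.9833  ⇒  Cov = 156.9833 / 6 = 26.1639
Σ(R_m − R̄_m)² = 346.8683  ⇒  Var(R_m) = 346.8683 / 6 = 57.8114
β = Cov / Var(R_m) = 26.1639 / 57.8114 = 0.4526
E(R) = R_f + β × MRP = 3.48% + 0.4526 × 8.35% = 7.26%

7.26%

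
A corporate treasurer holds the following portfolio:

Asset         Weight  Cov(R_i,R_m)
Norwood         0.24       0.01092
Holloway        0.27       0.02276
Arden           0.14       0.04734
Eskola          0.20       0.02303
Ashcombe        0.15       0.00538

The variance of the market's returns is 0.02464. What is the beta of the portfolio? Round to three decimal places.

β_Norwood = 0.01092 / 0.02464 = 0.4432
β_Holloway = 0.02276 / 0.02464 = 0.9237
β_Arden = 0.04734 / 0.02464 = 1.9213
β_Eskola = 0.02303 / 0.02464 = 0.9347
β_Ashcombe = 0.00538 / 0.02464 = 0.2183
β_P = Σ w_i β_i = 0.24×0.4432 + 0.27×0.9237 + 0.14×1.9213 + 0.20×0.9347 + 0.15×0.2183 = 0.8444

0.844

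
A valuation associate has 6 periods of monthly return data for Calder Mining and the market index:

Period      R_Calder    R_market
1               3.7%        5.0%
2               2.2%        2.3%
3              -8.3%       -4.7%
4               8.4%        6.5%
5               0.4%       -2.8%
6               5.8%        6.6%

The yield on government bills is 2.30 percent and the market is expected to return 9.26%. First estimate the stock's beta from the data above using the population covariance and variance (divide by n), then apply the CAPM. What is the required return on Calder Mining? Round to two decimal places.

Mean R_i = (3.7 + 2.2 − 8.3 + 8.4 + 0.4 + 5.8) / 6 = 2.0333%
Mean R_m = (5.0 + 2.3 − 4.7 + 6.5 − 2.8 + 6.6) / 6 = 2.1500%
Σ(R_i − R̄_i)(R_m − R̄_m) = 128.1000  ⇒  Cov = 128.1000 / 6 = 21.3500
Σ(R_m − R̄_m)² = 118.2950  ⇒  Var(R_m) = 118.2950 / 6 = 19.7158
β = Cov / Var(R_m) = 21.3500 / 19.7158 = 1.0829
MRP = 9.26% − 2.30% = 6.96%
E(R) = R_f + β × MRP = 2.30% + 1.0829 × 6.96% = 9.84%

9.84%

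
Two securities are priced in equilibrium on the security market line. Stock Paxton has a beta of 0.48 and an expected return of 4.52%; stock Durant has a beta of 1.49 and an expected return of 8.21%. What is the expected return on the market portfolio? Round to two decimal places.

6.42%

Both satisfy E(R) = R_f + β·MRP, so the slope of the SML is
MRP = (8.21% − 4.52%) / (1.49 − 0.48) = 3.69% / 1.01 = 3.6535%
R_f = E(R_Paxton) − β_Paxton·MRP = 4.52% − 0.48 × 3.6535% = 2.7663%
E(R_m) = R_f + MRP = 2.7663% + 3.6535% = 6.42%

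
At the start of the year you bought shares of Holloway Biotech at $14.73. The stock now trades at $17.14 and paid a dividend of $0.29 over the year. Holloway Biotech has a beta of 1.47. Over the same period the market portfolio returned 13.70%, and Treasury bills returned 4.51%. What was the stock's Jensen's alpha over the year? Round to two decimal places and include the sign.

+0.31%

Realised HPR = (P1 + D1 − P0) / P0 = (17.14 + 0.29 − 14.73) / 14.73 = 2.70 / 14.73 = 18.3299%
MRP = 13.70% − 4.51% = 9.19%
CAPM required = R_f + β·MRP = 4.51% + 1.47 × 9.19% = 18.0193%
α = realised − required = 18.3299% − 18.0193% = +0.31%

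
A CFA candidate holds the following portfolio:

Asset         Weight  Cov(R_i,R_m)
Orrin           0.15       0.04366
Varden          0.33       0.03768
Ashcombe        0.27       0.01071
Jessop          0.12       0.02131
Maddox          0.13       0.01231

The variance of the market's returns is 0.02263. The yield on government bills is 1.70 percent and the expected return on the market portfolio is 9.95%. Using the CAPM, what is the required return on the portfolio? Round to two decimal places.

β_Orrin = 0.04366 / 0.02263 = 1.9293
β_Varden = 0.03768 / 0.02263 = 1.6650
β_Ashcombe = 0.01071 / 0.02263 = 0.4733
β_Jessop = 0.02131 / 0.02263 = 0.9417
β_Maddox = 0.01231 / 0.02263 = 0.5440
β_P = Σ w_i β_i = 0.15×1.9293 + 0.33×1.6650 + 0.27×0.4733 + 0.12×0.9417 + 0.13×0.5440 = 1.1504
MRP = 9.95% − 1.70% = 8.25%
E(R_P) = R_f + β_P × MRP = 1.70% + 1.1504 × 8.25% = 11.19%

11.19%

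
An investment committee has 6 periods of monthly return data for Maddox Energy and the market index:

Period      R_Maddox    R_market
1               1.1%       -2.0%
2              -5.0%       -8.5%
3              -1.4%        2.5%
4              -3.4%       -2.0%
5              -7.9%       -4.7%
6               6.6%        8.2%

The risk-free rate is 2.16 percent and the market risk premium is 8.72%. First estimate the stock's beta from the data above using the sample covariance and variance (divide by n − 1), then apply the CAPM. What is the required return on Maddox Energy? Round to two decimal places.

8.57%

Mean R_i = (1.1 − 5.0 − 1.4 − 3.4 − 7.9 + 6.6) / 6 = -1.6667%
Mean R_m = (-2.0 − 8.5 + 2.5 − 2.0 − 4.7 + 8.2) / 6 = -1.0833%
Σ(R_i − R̄_i)(R_m − R̄_m) = 124.0167  ⇒  Cov = 124.0167 / 5 = 24.8033
Σ(R_m − R̄_m)² = 168.7883  ⇒  Var(R_m) = 168.7883 / 5 = 33.7577
β = Cov / Var(R_m) = 24.8033 / 33.7577 = 0.7347
E(R) = R_f + β × MRP = 2.16% + 0.7347 × 8.72% = 8.57%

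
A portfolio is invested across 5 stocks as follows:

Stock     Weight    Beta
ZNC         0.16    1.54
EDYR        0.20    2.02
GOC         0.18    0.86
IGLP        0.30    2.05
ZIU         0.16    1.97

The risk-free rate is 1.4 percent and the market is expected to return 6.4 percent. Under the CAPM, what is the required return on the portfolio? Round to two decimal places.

10.08%

β_P = Σ w_i β_i = 0.16×1.54 + 0.20×2.02 + 0.18×0.86 + 0.30×2.05 + 0.16×1.97 = 1.7354
MRP = 6.4% − 1.4% = 5.00%
E(R_P) = R_f + β_P × MRP = 1.4% + 1.7354 × 5.0% = 10.08%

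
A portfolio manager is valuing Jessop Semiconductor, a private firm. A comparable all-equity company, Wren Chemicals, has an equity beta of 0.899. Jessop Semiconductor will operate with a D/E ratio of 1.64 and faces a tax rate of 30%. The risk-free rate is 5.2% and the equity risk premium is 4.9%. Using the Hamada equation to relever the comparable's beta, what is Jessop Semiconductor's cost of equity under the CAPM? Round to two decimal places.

β_L = β_U × [1 + (1 − t)(D/E)] = 0.899 × [1 + (1 − 0.30) × 1.64]
    = 0.899 × [1 + 0.70 × 1.64] = 0.899 × 2.1480 = 1.9311
E(R) = R_f + β_L × MRP = 5.2% + 1.9311 × 4.9% = 14.66%

14.66%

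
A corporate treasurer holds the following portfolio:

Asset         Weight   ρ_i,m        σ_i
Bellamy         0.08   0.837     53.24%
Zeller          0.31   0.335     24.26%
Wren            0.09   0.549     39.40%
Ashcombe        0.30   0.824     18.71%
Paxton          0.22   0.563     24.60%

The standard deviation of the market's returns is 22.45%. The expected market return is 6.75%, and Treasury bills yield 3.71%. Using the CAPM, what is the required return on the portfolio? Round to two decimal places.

β_Bellamy = 0.837 × 53.24% / 22.45% = 1.9849
β_Zeller = 0.335 × 24.26% / 22.45% = 0.3620
β_Wren = 0.549 × 39.40% / 22.45% = 0.9635
β_Ashcombe = 0.824 × 18.71% / 22.45% = 0.6867
β_Paxton = 0.563 × 24.60% / 22.45% = 0.6169
β_P = Σ w_i β_i = 0.08×1.9849 + 0.31×0.3620 + 0.09×0.9635 + 0.30×0.6867 + 0.22×0.6169 = 0.6995
MRP = 6.75% − 3.71% = 3.04%
E(R_P) = R_f + β_P × MRP = 3.71% + 0.6995 × 3.04% = 5.84%

5.84%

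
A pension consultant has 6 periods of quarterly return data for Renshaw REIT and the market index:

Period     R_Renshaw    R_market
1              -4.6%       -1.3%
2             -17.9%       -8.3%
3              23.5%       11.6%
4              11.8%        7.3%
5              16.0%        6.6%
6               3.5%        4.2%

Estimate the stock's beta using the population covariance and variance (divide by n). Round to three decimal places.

Mean R_i = (-4.6 − 17.9 + 23.5 + 11.8 + 16.0 + 3.5) / 6 = 5.3833%
Mean R_m = (-1.3 − 8.3 + 11.6 + 7.3 + 6.6 + 4.2) / 6 = 3.3500%
Σ(R_i − R̄_i)(R_m − R̄_m) = 525.3850  ⇒  Cov = 525.3850 / 6 = 87.5642
Σ(R_m − R̄_m)² = 252.2950  ⇒  Var(R_m) = 252.2950 / 6 = 42.0492
β = Cov / Var(R_m) = 87.5642 / 42.0492 = 2.0824

2.082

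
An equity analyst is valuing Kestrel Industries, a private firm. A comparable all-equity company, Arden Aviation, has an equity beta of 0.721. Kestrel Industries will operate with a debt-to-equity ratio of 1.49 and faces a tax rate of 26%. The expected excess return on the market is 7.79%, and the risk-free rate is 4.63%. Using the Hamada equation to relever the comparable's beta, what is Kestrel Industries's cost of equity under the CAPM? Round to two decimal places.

16.44%

β_L = β_U × [1 + (1 − t)(D/E)] = 0.721 × [1 + (1 − 0.26) × 1.49]
    = 0.721 × [1 + 0.74 × 1.49] = 0.721 × 2.1026 = 1.5160
E(R) = R_f + β_L × MRP = 4.63% + 1.5160 × 7.79% = 16.44%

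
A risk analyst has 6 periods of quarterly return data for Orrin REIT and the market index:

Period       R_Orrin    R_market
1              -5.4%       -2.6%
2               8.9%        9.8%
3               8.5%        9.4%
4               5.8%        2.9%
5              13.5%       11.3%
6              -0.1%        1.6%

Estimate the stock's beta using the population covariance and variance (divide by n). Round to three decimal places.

1.175

Mean R_i = (-5.4 + 8.9 + 8.5 + 5.8 + 13.5 − 0.1) / 6 = 5.2000%
Mean R_m = (-2.6 + 9.8 + 9.4 + 2.9 + 11.3 + 1.6) / 6 = 5.4000%
Σ(R_i − R̄_i)(R_m − R̄_m) = 181.8900  ⇒  Cov = 181.8900 / 6 = 30.3150
Σ(R_m − R̄_m)² = 154.8600  ⇒  Var(R_m) = 154.8600 / 6 = 25.8100
β = Cov / Var(R_m) = 30.3150 / 25.8100 = 1.1745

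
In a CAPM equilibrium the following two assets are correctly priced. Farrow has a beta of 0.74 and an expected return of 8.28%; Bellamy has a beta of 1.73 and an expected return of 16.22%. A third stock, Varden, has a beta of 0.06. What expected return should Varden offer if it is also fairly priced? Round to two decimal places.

MRP (SML slope) = (16.22% − 8.28%) / (1.73 − 0.74) = 7.94% / 0.99 = 8.0202%
R_f (intercept) = 8.28% − 0.74 × 8.0202% = 2.3451%
E(R_Varden) = R_f + β × MRP = 2.3451% + 0.06 × 8.0202% = 2.83%

2.83%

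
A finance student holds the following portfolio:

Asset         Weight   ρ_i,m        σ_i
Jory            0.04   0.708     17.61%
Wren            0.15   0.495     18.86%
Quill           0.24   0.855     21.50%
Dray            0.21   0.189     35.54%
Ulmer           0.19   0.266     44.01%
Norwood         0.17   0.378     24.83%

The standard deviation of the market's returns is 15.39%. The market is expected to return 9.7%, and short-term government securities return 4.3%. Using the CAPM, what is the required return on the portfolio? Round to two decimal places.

8.35%

β_Jory = 0.708 × 17.61% / 15.39% = 0.8101
β_Wren = 0.495 × 18.86% / 15.39% = 0.6066
β_Quill = 0.855 × 21.50% / 15.39% = 1.1944
β_Dray = 0.189 × 35.54% / 15.39% = 0.4365
β_Ulmer = 0.266 × 44.01% / 15.39% = 0.7607
β_Norwood = 0.378 × 24.83% / 15.39% = 0.6099
β_P = Σ w_i β_i = 0.04×0.8101 + 0.15×0.6066 + 0.24×1.1944 + 0.21×0.4365 + 0.19×0.7607 + 0.17×0.6099 = 0.7499
MRP = 9.7% − 4.3% = 5.40%
E(R_P) = R_f + β_P × MRP = 4.3% + 0.7499 × 5.4% = 8.35%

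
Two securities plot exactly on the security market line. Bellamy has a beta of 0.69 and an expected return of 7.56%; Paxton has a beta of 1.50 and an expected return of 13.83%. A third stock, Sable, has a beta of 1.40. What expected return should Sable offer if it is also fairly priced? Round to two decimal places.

MRP (SML slope) = (13.83% − 7.56%) / (1.50 − 0.69) = 6.27% / 0.81 = 7.7407%
R_f (intercept) = 7.56% − 0.69 × 7.7407% = 2.2189%
E(R_Sable) = R_f + β × MRP = 2.2189% + 1.40 × 7.7407% = 13.06%

13.06%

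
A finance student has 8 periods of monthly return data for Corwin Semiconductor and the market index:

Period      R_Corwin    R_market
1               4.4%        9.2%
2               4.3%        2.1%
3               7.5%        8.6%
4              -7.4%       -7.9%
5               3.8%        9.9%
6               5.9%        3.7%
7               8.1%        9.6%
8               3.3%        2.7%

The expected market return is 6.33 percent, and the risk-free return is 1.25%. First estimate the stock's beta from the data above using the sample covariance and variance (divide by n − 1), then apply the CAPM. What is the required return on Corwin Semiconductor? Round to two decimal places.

Mean R_i = (4.4 + 4.3 + 7.5 − 7.4 + 3.8 + 5.9 + 8.1 + 3.3) / 8 = 3.7375%
Mean R_m = (9.2 + 2.1 + 8.6 − 7.9 + 9.9 + 3.7 + 9.6 + 2.7) / 8 = 4.7375%
Σ(R_i − R̄_i)(R_m − R̄_m) = 176.9388  ⇒  Cov = 176.9388 / 7 = 25.2770
Σ(R_m − R̄_m)² = 257.0188  ⇒  Var(R_m) = 257.0188 / 7 = 36.7170
β = Cov / Var(R_m) = 25.2770 / 36.7170 = 0.6884
MRP = 6.33% − 1.25% = 5.08%
E(R) = R_f + β × MRP = 1.25% + 0.6884 × 5.08% = 4.75%

4.75%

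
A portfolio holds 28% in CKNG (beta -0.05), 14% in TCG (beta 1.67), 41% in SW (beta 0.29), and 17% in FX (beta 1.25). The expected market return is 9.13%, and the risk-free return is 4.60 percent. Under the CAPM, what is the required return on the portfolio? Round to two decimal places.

β_P = Σ w_i β_i = 0.28×-0.05 + 0.14×1.67 + 0.41×0.29 + 0.17×1.25 = 0.5512
MRP = 9.13% − 4.60% = 4.53%
E(R_P) = R_f + β_P × MRP = 4.60% + 0.5512 × 4.53% = 7.10%

7.10%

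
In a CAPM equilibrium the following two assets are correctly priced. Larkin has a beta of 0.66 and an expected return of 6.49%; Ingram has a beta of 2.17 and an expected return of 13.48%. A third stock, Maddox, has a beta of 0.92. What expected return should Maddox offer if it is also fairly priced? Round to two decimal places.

7.69%

MRP (SML slope) = (13.48% − 6.49%) / (2.17 − 0.66) = 6.99% / 1.51 = 4.6291%
R_f (intercept) = 6.49% − 0.66 × 4.6291% = 3.4348%
E(R_Maddox) = R_f + β × MRP = 3.4348% + 0.92 × 4.6291% = 7.69%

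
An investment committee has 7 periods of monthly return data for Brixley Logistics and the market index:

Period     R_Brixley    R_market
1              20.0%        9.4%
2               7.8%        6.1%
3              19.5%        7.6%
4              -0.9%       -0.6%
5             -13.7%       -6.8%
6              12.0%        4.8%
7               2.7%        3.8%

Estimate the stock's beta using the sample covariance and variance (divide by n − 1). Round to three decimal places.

Mean R_i = (20.0 + 7.8 + 19.5 − 0.9 − 13.7 + 12.0 + 2.7) / 7 = 6.7714%
Mean R_m = (9.4 + 6.1 + 7.6 − 0.6 − 6.8 + 4.8 + 3.8) / 7 = 3.4714%
Σ(R_i − R̄_i)(R_m − R̄_m) = 380.7943  ⇒  Cov = 380.7943 / 6 = 63.4657
Σ(R_m − R̄_m)² = 183.0543  ⇒  Var(R_m) = 183.0543 / 6 = 30.5091
β = Cov / Var(R_m) = 63.4657 / 30.5091 = 2.0802

2.080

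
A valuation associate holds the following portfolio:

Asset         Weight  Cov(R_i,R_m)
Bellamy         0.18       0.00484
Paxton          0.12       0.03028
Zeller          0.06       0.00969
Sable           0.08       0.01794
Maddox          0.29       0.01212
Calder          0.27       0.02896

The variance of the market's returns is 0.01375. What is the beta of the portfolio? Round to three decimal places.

1.299

β_Bellamy = 0.00484 / 0.01375 = 0.3520
β_Paxton = 0.03028 / 0.01375 = 2.2022
β_Zeller = 0.00969 / 0.01375 = 0.7047
β_Sable = 0.01794 / 0.01375 = 1.3047
β_Maddox = 0.01212 / 0.01375 = 0.8815
β_Calder = 0.02896 / 0.01375 = 2.1062
β_P = Σ w_i β_i = 0.18×0.3520 + 0.12×2.2022 + 0.06×0.7047 + 0.08×1.3047 + 0.29×0.8815 + 0.27×2.1062 = 1.2986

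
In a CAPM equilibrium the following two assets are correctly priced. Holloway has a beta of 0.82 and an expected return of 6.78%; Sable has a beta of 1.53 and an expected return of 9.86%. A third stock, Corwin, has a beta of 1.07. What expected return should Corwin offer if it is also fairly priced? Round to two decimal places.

7.86%

MRP (SML slope) = (9.86% − 6.78%) / (1.53 − 0.82) = 3.08% / 0.71 = 4.3380%
R_f (intercept) = 6.78% − 0.82 × 4.3380% = 3.2228%
E(R_Corwin) = R_f + β × MRP = 3.2228% + 1.07 × 4.3380% = 7.86%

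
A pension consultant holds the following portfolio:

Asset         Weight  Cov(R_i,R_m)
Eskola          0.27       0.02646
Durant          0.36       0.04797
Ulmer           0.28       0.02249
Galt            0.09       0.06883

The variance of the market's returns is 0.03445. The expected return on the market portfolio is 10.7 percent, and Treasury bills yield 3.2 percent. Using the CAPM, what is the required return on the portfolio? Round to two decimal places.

11.23%

β_Eskola = 0.02646 / 0.03445 = 0.7681
β_Durant = 0.04797 / 0.03445 = 1.3925
β_Ulmer = 0.02249 / 0.03445 = 0.6528
β_Galt = 0.06883 / 0.03445 = 1.9980
β_P = Σ w_i β_i = 0.27×0.7681 + 0.36×1.3925 + 0.28×0.6528 + 0.09×1.9980 = 1.0713
MRP = 10.7% − 3.2% = 7.50%
E(R_P) = R_f + β_P × MRP = 3.2% + 1.0713 × 7.5% = 11.23%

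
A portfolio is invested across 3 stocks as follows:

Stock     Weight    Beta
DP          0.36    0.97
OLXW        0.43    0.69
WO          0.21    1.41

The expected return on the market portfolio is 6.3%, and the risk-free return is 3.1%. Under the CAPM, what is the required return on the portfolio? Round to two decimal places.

β_P = Σ w_i β_i = 0.36×0.97 + 0.43×0.69 + 0.21×1.41 = 0.9420
MRP = 6.3% − 3.1% = 3.20%
E(R_P) = R_f + β_P × MRP = 3.1% + 0.9420 × 3.2% = 6.11%

6.11%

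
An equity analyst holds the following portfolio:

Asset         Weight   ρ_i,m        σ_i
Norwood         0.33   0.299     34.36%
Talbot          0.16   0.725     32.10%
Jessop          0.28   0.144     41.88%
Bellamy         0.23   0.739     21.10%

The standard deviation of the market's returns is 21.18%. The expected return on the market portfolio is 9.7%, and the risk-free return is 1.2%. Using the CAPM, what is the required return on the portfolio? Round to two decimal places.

6.17%

β_Norwood = 0.299 × 34.36% / 21.18% = 0.4851
β_Talbot = 0.725 × 32.10% / 21.18% = 1.0988
β_Jessop = 0.144 × 41.88% / 21.18% = 0.2847
β_Bellamy = 0.739 × 21.10% / 21.18% = 0.7362
β_P = Σ w_i β_i = 0.33×0.4851 + 0.16×1.0988 + 0.28×0.2847 + 0.23×0.7362 = 0.5849
MRP = 9.7% − 1.2% = 8.50%
E(R_P) = R_f + β_P × MRP = 1.2% + 0.5849 × 8.5% = 6.17%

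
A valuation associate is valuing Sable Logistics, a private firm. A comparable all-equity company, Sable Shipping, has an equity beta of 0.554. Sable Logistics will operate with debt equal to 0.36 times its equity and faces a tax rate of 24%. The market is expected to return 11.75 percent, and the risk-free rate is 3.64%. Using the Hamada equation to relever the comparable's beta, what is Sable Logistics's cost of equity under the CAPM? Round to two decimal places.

9.36%

β_L = β_U × [1 + (1 − t)(D/E)] = 0.554 × [1 + (1 − 0.24) × 0.36]
    = 0.554 × [1 + 0.76 × 0.36] = 0.554 × 1.2736 = 0.7056
MRP = 11.75% − 3.64% = 8.11%
E(R) = R_f + β_L × MRP = 3.64% + 0.7056 × 8.11% = 9.36%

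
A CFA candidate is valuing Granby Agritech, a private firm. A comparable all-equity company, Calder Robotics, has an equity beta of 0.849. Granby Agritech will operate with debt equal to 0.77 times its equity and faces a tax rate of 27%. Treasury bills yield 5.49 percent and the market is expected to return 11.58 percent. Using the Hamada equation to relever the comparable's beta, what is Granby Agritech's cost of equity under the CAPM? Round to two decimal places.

13.57%

β_L = β_U × [1 + (1 − t)(D/E)] = 0.849 × [1 + (1 − 0.27) × 0.77]
    = 0.849 × [1 + 0.73 × 0.77] = 0.849 × 1.5621 = 1.3262
MRP = 11.58% − 5.49% = 6.09%
E(R) = R_f + β_L × MRP = 5.49% + 1.3262 × 6.09% = 13.57%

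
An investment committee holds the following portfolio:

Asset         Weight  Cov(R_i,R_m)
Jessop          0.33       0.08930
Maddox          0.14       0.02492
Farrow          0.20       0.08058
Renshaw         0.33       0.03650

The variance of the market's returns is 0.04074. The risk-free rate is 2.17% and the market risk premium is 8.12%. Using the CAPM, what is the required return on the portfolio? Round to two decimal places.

14.35%

β_Jessop = 0.08930 / 0.04074 = 2.1919
β_Maddox = 0.02492 / 0.04074 = 0.6117
β_Farrow = 0.08058 / 0.04074 = 1.9779
β_Renshaw = 0.03650 / 0.04074 = 0.8959
β_P = Σ w_i β_i = 0.33×2.1919 + 0.14×0.6117 + 0.20×1.9779 + 0.33×0.8959 = 1.5002
E(R_P) = R_f + β_P × MRP = 2.17% + 1.5002 × 8.12% = 14.35%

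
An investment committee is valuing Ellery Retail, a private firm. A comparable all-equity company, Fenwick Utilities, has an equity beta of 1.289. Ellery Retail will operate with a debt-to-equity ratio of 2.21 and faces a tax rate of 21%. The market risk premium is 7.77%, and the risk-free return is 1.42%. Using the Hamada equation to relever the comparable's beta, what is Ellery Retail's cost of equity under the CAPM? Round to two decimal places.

28.92%

β_L = β_U × [1 + (1 − t)(D/E)] = 1.289 × [1 + (1 − 0.21) × 2.21]
    = 1.289 × [1 + 0.79 × 2.21] = 1.289 × 2.7459 = 3.5395
E(R) = R_f + β_L × MRP = 1.42% + 3.5395 × 7.77% = 28.92%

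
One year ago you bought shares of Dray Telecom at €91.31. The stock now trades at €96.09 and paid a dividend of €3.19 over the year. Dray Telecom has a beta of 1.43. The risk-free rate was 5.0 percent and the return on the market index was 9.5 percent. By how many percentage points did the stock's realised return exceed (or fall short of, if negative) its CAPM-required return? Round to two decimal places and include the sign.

Realised HPR = (P1 + D1 − P0) / P0 = (96.09 + 3.19 − 91.31) / 91.31 = 7.97 / 91.31 = 8.7285%
MRP = 9.5% − 5.0% = 4.50%
CAPM required = R_f + β·MRP = 5.0% + 1.43 × 4.5% = 11.4350%
α = realised − required = 8.7285% − 11.4350% = -2.71%

-2.71%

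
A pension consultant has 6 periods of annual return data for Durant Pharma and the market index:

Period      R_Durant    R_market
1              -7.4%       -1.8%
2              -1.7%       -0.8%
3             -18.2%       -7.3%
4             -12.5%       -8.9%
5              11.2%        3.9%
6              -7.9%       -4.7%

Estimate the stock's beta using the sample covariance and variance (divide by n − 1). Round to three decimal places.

Mean R_i = (-7.4 − 1.7 − 18.2 − 12.5 + 11.2 − 7.9) / 6 = -6.0833%
Mean R_m = (-1.8 − 0.8 − 7.3 − 8.9 + 3.9 − 4.7) / 6 = -3.2667%
Σ(R_i − R̄_i)(R_m − R̄_m) = 220.3667  ⇒  Cov = 220.3667 / 5 = 44.0733
Σ(R_m − R̄_m)² = 109.6533  ⇒  Var(R_m) = 109.6533 / 5 = 21.9307
β = Cov / Var(R_m) = 44.0733 / 21.9307 = 2.0097

2.010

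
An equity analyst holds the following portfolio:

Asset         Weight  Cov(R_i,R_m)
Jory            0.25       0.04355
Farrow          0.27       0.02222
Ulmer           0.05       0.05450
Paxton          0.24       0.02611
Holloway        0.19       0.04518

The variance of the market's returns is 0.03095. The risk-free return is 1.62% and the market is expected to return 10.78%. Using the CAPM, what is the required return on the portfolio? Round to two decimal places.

11.82%

β_Jory = 0.04355 / 0.03095 = 1.4071
β_Farrow = 0.02222 / 0.03095 = 0.7179
β_Ulmer = 0.05450 / 0.03095 = 1.7609
β_Paxton = 0.02611 / 0.03095 = 0.8436
β_Holloway = 0.04518 / 0.03095 = 1.4598
β_P = Σ w_i β_i = 0.25×1.4071 + 0.27×0.7179 + 0.05×1.7609 + 0.24×0.8436 + 0.19×1.4598 = 1.1135
MRP = 10.78% − 1.62% = 9.16%
E(R_P) = R_f + β_P × MRP = 1.62% + 1.1135 × 9.16% = 11.82%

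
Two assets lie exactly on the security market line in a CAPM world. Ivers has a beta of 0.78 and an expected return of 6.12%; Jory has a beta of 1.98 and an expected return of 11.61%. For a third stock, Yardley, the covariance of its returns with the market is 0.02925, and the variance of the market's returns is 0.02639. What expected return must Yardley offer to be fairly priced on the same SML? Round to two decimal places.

7.62%

MRP = (11.61% − 6.12%) / (1.98 − 0.78) = 4.5750%
R_f = 6.12% − 0.78 × 4.5750% = 2.5515%
β_Yardley = Cov / Var(R_m) = 0.02925 / 0.02639 = 1.1084
E(R_Yardley) = R_f + β × MRP = 2.5515% + 1.1084 × 4.5750% = 7.62%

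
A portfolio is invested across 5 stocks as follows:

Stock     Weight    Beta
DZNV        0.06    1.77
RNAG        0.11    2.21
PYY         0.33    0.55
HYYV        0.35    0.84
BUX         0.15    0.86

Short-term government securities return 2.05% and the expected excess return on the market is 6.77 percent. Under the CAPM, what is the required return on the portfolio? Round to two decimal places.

8.51%

β_P = Σ w_i β_i = 0.06×1.77 + 0.11×2.21 + 0.33×0.55 + 0.35×0.84 + 0.15×0.86 = 0.9538
E(R_P) = R_f + β_P × MRP = 2.05% + 0.9538 × 6.77% = 8.51%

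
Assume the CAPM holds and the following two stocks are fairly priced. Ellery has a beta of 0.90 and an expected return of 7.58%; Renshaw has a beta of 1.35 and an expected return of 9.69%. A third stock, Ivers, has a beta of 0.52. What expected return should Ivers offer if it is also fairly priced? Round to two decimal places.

MRP (SML slope) = (9.69% − 7.58%) / (1.35 − 0.90) = 2.11% / 0.45 = 4.6889%
R_f (intercept) = 7.58% − 0.90 × 4.6889% = 3.3600%
E(R_Ivers) = R_f + β × MRP = 3.3600% + 0.52 × 4.6889% = 5.80%

5.80%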